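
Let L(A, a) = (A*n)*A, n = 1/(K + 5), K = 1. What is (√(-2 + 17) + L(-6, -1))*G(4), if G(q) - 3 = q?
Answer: 42 + 7*√15 ≈ 69.111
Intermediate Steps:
n = ⅙ (n = 1/(1 + 5) = 1/6 = ⅙ ≈ 0.16667)
L(A, a) = A²/6 (L(A, a) = (A*(⅙))*A = (A/6)*A = A²/6)
G(q) = 3 + q
(√(-2 + 17) + L(-6, -1))*G(4) = (√(-2 + 17) + (⅙)*(-6)²)*(3 + 4) = (√15 + (⅙)*36)*7 = (√15 + 6)*7 = (6 + √15)*7 = 42 + 7*√15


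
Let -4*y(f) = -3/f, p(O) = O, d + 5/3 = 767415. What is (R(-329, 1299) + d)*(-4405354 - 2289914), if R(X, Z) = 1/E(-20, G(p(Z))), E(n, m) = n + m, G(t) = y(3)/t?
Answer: -533939729216538832/103919 ≈ -5.1380e+12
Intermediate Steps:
d = 2302240/3 (d = -5/3 + 767415 = 2302240/3 ≈ 7.6741e+5)
y(f) = 3/(4*f) (y(f) = -(-3)/(4*f) = 3/(4*f))
G(t) = 1/(4*t) (G(t) = ((¾)/3)/t = ((¾)*(⅓))/t = 1/(4*t))
E(n, m) = m + n
R(X, Z) = 1/(-20 + 1/(4*Z)) (R(X, Z) = 1/(1/(4*Z) - 20) = 1/(-20 + 1/(4*Z)))
(R(-329, 1299) + d)*(-4405354 - 2289914) = (-4*1299/(-1 + 80*1299) + 2302240/3)*(-4405354 - 2289914) = (-4*1299/(-1 + 103920) + 2302240/3)*(-6695268) = (-4*1299/103919 + 2302240/3)*(-6695268) = (-4*1299*1/103919 + 2302240/3)*(-6695268) = (-5196/103919 + 2302240/3)*(-6695268) = (239246462972/311757)*(-6695268) = -533939729216538832/103919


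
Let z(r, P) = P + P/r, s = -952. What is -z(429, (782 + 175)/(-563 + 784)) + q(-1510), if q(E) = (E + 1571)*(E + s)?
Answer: -431485356/2873 ≈ -1.5019e+5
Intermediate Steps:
q(E) = (-952 + E)*(1571 + E) (q(E) = (E + 1571)*(E - 952) = (1571 + E)*(-952 + E) = (-952 + E)*(1571 + E))
-z(429, (782 + 175)/(-563 + 784)) + q(-1510) = -((782 + 175)/(-563 + 784) + ((782 + 175)/(-563 + 784))/429) + (-1495592 + (-1510)² + 619*(-1510)) = -(957/221 + (957/221)*(1/429)) + (-1495592 + 2280100 - 934690) = -(957*(1/221) + (957*(1/221))*(1/429)) - 150182 = -(957/221 + (957/221)*(1/429)) - 150182 = -(957/221 + 29/2873) - 150182 = -1*12470/2873 - 150182 = -12470/2873 - 150182 = -431485356/2873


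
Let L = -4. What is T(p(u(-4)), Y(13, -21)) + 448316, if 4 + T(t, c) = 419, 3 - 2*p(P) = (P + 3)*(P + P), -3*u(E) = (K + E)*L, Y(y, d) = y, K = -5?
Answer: 448731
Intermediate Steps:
u(E) = -20/3 + 4*E/3 (u(E) = -(-5 + E)*(-4)/3 = -(20 - 4*E)/3 = -20/3 + 4*E/3)
p(P) = 3/2 - P*(3 + P) (p(P) = 3/2 - (P + 3)*(P + P)/2 = 3/2 - (3 + P)*2*P/2 = 3/2 - P*(3 + P))
T(t, c) = 415 (T(t, c) = -4 + 419 = 415)
T(p(u(-4)), Y(13, -21)) + 448316 = 415 + 448316 = 448731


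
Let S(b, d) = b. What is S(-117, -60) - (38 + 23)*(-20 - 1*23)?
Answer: 2506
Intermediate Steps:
S(-117, -60) - (38 + 23)*(-20 - 1*23) = -117 - (38 + 23)*(-20 - 1*23) = -117 - 61*(-20 - 23) = -117 - 61*(-43) = -117 - 1*(-2623) = -117 + 2623 = 2506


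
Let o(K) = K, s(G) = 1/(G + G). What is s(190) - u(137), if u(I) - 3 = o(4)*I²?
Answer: -28530019/380 ≈ -75079.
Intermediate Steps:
s(G) = 1/(2*G)
u(I) = 3 + 4*I²
s(190) - u(137) = (½)/190 - (3 + 4*137²) = (½)*(1/190) - (3 + 4*18769) = 1/380 - (3 + 75076) = 1/380 - 1*75079 = 1/380 - 75079 = -28530019/380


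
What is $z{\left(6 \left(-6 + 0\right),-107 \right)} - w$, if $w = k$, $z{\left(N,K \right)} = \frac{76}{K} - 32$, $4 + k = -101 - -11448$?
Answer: $- \frac{1217201}{107} \approx -11376.0$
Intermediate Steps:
$k = 11343$ ($k = -4 - -11347 = -4 + \left(-101 + 11448\right) = -4 + 11347 = 11343$)
$z{\left(N,K \right)} = -32 + \frac{76}{K}$ ($z{\left(N,K \right)} = \frac{76}{K} - 32 = -32 + \frac{76}{K}$)
$w = 11343$
$z{\left(6 \left(-6 + 0\right),-107 \right)} - w = \left(-32 + \frac{76}{-107}\right) - 11343 = \left(-32 + 76 \left(- \frac{1}{107}\right)\right) - 11343 = \left(-32 - \frac{76}{107}\right) - 11343 = - \frac{3500}{107} - 11343 = - \frac{1217201}{107}$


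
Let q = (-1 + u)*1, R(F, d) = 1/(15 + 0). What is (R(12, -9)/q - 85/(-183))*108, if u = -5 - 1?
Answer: 104904/2135 ≈ 49.135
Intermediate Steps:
R(F, d) = 1/15
u = -6
q = -7 (q = (-1 - 6)*1 = -7*1 = -7)
(R(12, -9)/q - 85/(-183))*108 = ((1/15)/(-7) - 85/(-183))*108 = ((1/15)*(-⅐) - 85*(-1/183))*108 = (-1/105 + 85/183)*108 = (2914/6405)*108 = 104904/2135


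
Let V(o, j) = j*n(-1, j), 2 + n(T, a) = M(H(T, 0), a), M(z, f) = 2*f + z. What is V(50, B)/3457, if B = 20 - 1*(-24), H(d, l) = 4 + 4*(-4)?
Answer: 3256/3457 ≈ 0.94186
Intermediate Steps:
H(d, l) = -12 (H(d, l) = 4 - 16 = -12)
B = 44 (B = 20 + 24 = 44)
M(z, f) = z + 2*f
n(T, a) = -14 + 2*a (n(T, a) = -2 + (-12 + 2*a) = -14 + 2*a)
V(o, j) = j*(-14 + 2*j)
V(50, B)/3457 = (2*44*(-7 + 44))/3457 = (2*44*37)*(1/3457) = 3256*(1/3457) = 3256/3457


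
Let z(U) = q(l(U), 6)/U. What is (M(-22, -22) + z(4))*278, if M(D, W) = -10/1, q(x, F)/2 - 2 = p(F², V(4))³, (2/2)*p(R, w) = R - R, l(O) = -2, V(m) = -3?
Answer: -2502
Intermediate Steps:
p(R, w) = 0 (p(R, w) = R - R = 0)
q(x, F) = 4 (q(x, F) = 4 + 2*0³ = 4 + 2*0 = 4 + 0 = 4)
M(D, W) = -10 (M(D, W) = -10*1 = -10)
z(U) = 4/U
(M(-22, -22) + z(4))*278 = (-10 + 4/4)*278 = (-10 + 4*(¼))*278 = (-10 + 1)*278 = -9*278 = -2502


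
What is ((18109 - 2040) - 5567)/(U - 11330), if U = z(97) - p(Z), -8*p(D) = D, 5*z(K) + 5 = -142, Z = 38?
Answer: -210040/227093 ≈ -0.92491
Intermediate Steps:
z(K) = -147/5 (z(K) = -1 + (⅕)*(-142) = -1 - 142/5 = -147/5)
p(D) = -D/8
U = -493/20 (U = -147/5 - (-1)*38/8 = -147/5 - 1*(-19/4) = -147/5 + 19/4 = -493/20 ≈ -24.650)
((18109 - 2040) - 5567)/(U - 11330) = ((18109 - 2040) - 5567)/(-493/20 - 11330) = (16069 - 5567)/(-227093/20) = 10502*(-20/227093) = -210040/227093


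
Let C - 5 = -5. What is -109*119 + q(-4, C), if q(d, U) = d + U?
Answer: -12975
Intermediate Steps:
C = 0 (C = 5 - 5 = 0)
q(d, U) = U + d
-109*119 + q(-4, C) = -109*119 + (0 - 4) = -12971 - 4 = -12975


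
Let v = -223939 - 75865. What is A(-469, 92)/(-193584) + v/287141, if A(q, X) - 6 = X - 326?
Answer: -4830982449/4632158612 ≈ -1.0429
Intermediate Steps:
v = -299804
A(q, X) = -320 + X (A(q, X) = 6 + (X - 326) = 6 + (-326 + X) = -320 + X)
A(-469, 92)/(-193584) + v/287141 = (-320 + 92)/(-193584) - 299804/287141 = -228*(-1/193584) - 299804*1/287141 = 19/16132 - 299804/287141 = -4830982449/4632158612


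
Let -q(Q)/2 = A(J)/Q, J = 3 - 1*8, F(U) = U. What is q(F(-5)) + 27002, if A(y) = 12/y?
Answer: 675026/25 ≈ 27001.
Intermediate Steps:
J = -5 (J = 3 - 8 = -5)
q(Q) = 24/(5*Q) (q(Q) = -2*12/(-5)/Q = -2*12*(-1/5)/Q = -(-24)/(5*Q) = 24/(5*Q))
q(F(-5)) + 27002 = (24/5)/(-5) + 27002 = (24/5)*(-1/5) + 27002 = -24/25 + 27002 = 675026/25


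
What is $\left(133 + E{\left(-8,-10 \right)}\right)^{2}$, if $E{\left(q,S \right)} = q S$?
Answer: $45369$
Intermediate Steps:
$E{\left(q,S \right)} = S q$
$\left(133 + E{\left(-8,-10 \right)}\right)^{2} = \left(133 - -80\right)^{2} = \left(133 + 80\right)^{2} = 213^{2} = 45369$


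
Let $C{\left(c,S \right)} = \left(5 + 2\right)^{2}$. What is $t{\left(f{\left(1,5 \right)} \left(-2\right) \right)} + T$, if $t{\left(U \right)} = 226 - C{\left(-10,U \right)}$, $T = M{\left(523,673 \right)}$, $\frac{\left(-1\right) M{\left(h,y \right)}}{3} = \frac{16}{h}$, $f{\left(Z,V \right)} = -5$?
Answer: $\frac{92523}{523} \approx 176.91$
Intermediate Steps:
$C{\left(c,S \right)} = 49$ ($C{\left(c,S \right)} = 7^{2} = 49$)
$M{\left(h,y \right)} = - \frac{48}{h}$ ($M{\left(h,y \right)} = - 3 \frac{16}{h} = - \frac{48}{h}$)
$T = - \frac{48}{523} \approx -0.091778$
$t{\left(U \right)} = 177$ ($t{\left(U \right)} = 226 - 49 = 177$)
$t{\left(f{\left(1,5 \right)} \left(-2\right) \right)} + T = 177 - \frac{48}{523} = \frac{92523}{523}$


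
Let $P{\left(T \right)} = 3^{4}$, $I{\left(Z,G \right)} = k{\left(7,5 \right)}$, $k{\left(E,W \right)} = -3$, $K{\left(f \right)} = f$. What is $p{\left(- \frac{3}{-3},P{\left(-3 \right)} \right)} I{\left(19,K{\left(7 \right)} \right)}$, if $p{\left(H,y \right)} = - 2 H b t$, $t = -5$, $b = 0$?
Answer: $0$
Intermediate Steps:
$I{\left(Z,G \right)} = -3$
$P{\left(T \right)} = 81$
$p{\left(H,y \right)} = 0$ ($p{\left(H,y \right)} = - 2 H 0 \left(-5\right) = 0 \left(-5\right) = 0$)
$p{\left(- \frac{3}{-3},P{\left(-3 \right)} \right)} I{\left(19,K{\left(7 \right)} \right)} = 0 \left(-3\right) = 0$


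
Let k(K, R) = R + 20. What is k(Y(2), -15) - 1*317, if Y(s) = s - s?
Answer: -312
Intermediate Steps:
Y(s) = 0
k(K, R) = 20 + R
k(Y(2), -15) - 1*317 = (20 - 15) - 1*317 = 5 - 317 = -312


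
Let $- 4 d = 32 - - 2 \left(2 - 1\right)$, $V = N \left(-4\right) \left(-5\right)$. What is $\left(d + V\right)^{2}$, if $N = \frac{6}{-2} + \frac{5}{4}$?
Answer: $\frac{7569}{4} \approx 1892.3$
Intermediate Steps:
$N = - \frac{7}{4}$ ($N = 6 \left(- \frac{1}{2}\right) + 5 \cdot \frac{1}{4} = -3 + \frac{5}{4} = - \frac{7}{4} \approx -1.75$)
$V = -35$ ($V = \left(- \frac{7}{4}\right) \left(-4\right) \left(-5\right) = 7 \left(-5\right) = -35$)
$d = - \frac{17}{2}$ ($d = - \frac{32 - - 2 \left(2 - 1\right)}{4} = - \frac{32 - \left(-2\right) 1}{4} = - \frac{32 - -2}{4} = - \frac{32 + 2}{4} = \left(- \frac{1}{4}\right) 34 = - \frac{17}{2} \approx -8.5$)
$\left(d + V\right)^{2} = \left(- \frac{17}{2} - 35\right)^{2} = \left(- \frac{87}{2}\right)^{2} = \frac{7569}{4}$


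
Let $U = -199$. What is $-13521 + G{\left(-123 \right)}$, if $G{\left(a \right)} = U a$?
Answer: $10956$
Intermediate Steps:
$G{\left(a \right)} = - 199 a$
$-13521 + G{\left(-123 \right)} = -13521 - -24477 = -13521 + 24477 = 10956$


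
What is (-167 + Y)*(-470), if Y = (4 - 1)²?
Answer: 74260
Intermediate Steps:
Y = 9 (Y = 3² = 9)
(-167 + Y)*(-470) = (-167 + 9)*(-470) = -158*(-470) = 74260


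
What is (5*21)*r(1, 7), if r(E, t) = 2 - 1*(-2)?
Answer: 420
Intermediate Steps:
r(E, t) = 4 (r(E, t) = 2 + 2 = 4)
(5*21)*r(1, 7) = (5*21)*4 = 105*4 = 420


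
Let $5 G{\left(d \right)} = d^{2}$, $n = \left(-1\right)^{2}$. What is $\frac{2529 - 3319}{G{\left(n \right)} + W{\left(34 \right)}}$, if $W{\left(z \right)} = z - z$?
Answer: $-3950$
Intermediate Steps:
$W{\left(z \right)} = 0$
$n = 1$
$G{\left(d \right)} = \frac{d^{2}}{5}$
$\frac{2529 - 3319}{G{\left(n \right)} + W{\left(34 \right)}} = \frac{2529 - 3319}{\frac{1^{2}}{5} + 0} = - \frac{790}{\frac{1}{5} \cdot 1 + 0} = - \frac{790}{\frac{1}{5} + 0} = - 790 \frac{1}{\frac{1}{5}} = \left(-790\right) 5 = -3950$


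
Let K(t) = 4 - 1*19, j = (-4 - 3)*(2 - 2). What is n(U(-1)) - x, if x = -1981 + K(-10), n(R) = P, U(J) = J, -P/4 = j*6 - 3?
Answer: 2008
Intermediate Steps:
j = 0 (j = -7*0 = 0)
K(t) = -15 (K(t) = 4 - 19 = -15)
P = 12 (P = -4*(0*6 - 3) = -4*(0 - 3) = -4*(-3) = 12)
n(R) = 12
x = -1996 (x = -1981 - 15 = -1996)
n(U(-1)) - x = 12 - 1*(-1996) = 12 + 1996 = 2008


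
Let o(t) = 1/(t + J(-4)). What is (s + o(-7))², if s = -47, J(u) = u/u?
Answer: 80089/36 ≈ 2224.7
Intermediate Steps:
J(u) = 1
o(t) = 1/(1 + t) (o(t) = 1/(t + 1) = 1/(1 + t))
(s + o(-7))² = (-47 + 1/(1 - 7))² = (-47 + 1/(-6))² = (-47 - ⅙)² = (-283/6)² = 80089/36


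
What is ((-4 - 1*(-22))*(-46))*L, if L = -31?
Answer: 25668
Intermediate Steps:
((-4 - 1*(-22))*(-46))*L = ((-4 - 1*(-22))*(-46))*(-31) = ((-4 + 22)*(-46))*(-31) = (18*(-46))*(-31) = -828*(-31) = 25668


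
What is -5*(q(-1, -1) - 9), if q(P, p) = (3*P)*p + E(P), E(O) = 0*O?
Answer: 30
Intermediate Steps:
E(O) = 0
q(P, p) = 3*P*p (q(P, p) = (3*P)*p + 0 = 3*P*p + 0 = 3*P*p)
-5*(q(-1, -1) - 9) = -5*(3*(-1)*(-1) - 9) = -5*(3 - 9) = -5*(-6) = 30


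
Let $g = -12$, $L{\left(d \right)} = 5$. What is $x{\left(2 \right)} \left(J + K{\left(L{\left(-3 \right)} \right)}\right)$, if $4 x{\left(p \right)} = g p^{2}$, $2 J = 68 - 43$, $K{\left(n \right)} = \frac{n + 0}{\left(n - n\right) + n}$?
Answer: $-162$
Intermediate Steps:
$K{\left(n \right)} = 1$ ($K{\left(n \right)} = \frac{n}{0 + n} = \frac{n}{n} = 1$)
$J = \frac{25}{2}$ ($J = \frac{68 - 43}{2} = \frac{1}{2} \cdot 25 = \frac{25}{2} \approx 12.5$)
$x{\left(p \right)} = - 3 p^{2}$ ($x{\left(p \right)} = \frac{\left(-12\right) p^{2}}{4} = - 3 p^{2}$)
$x{\left(2 \right)} \left(J + K{\left(L{\left(-3 \right)} \right)}\right) = - 3 \cdot 2^{2} \left(\frac{25}{2} + 1\right) = \left(-3\right) 4 \cdot \frac{27}{2} = \left(-12\right) \frac{27}{2} = -162$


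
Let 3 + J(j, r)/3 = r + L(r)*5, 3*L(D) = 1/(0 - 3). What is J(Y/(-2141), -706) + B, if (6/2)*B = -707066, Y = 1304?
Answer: -713452/3 ≈ -2.3782e+5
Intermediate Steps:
B = -707066/3 (B = (⅓)*(-707066) = -707066/3 ≈ -2.3569e+5)
L(D) = -⅑ (L(D) = 1/(3*(0 - 3)) = (⅓)/(-3) = (⅓)*(-⅓) = -⅑)
J(j, r) = -32/3 + 3*r (J(j, r) = -9 + 3*(r - ⅑*5) = -9 + 3*(r - 5/9) = -9 + 3*(-5/9 + r) = -9 + (-5/3 + 3*r) = -32/3 + 3*r)
J(Y/(-2141), -706) + B = (-32/3 + 3*(-706)) - 707066/3 = (-32/3 - 2118) - 707066/3 = -6386/3 - 707066/3 = -713452/3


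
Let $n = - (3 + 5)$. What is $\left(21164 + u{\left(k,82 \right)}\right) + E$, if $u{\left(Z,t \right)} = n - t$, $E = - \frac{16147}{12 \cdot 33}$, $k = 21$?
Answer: $\frac{8329157}{396} \approx 21033.0$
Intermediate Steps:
$E = - \frac{16147}{396} \approx -40.775$
$n = -8$ ($n = \left(-1\right) 8 = -8$)
$u{\left(Z,t \right)} = -8 - t$
$\left(21164 + u{\left(k,82 \right)}\right) + E = \left(21164 - 90\right) - \frac{16147}{396} = 21074 - \frac{16147}{396} = \frac{8329157}{396}$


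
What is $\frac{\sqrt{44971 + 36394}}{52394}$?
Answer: $\frac{\sqrt{81365}}{52394} \approx 0.0054442$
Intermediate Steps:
$\frac{\sqrt{44971 + 36394}}{52394} = \sqrt{81365} \cdot \frac{1}{52394} = \frac{\sqrt{81365}}{52394}$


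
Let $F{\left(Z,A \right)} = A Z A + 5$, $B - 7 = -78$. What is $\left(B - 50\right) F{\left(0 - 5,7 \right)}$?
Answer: $29040$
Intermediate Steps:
$B = -71$ ($B = 7 - 78 = -71$)
$F{\left(Z,A \right)} = 5 + Z A^{2}$ ($F{\left(Z,A \right)} = Z A^{2} + 5 = 5 + Z A^{2}$)
$\left(B - 50\right) F{\left(0 - 5,7 \right)} = \left(-71 - 50\right) \left(5 + \left(0 - 5\right) 7^{2}\right) = - 121 \left(5 + \left(0 - 5\right) 49\right) = - 121 \left(5 - 245\right) = \left(-121\right) \left(-240\right) = 29040$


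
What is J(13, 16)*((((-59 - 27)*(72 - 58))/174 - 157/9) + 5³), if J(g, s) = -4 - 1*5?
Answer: -26266/29 ≈ -905.72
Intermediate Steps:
J(g, s) = -9 (J(g, s) = -4 - 5 = -9)
J(13, 16)*((((-59 - 27)*(72 - 58))/174 - 157/9) + 5³) = -9*((((-59 - 27)*(72 - 58))/174 - 157/9) + 5³) = -9*((-86*14*(1/174) - 157*⅑) + 125) = -9*((-1204*1/174 - 157/9) + 125) = -9*((-602/87 - 157/9) + 125) = -9*(-6359/261 + 125) = -9*26266/261 = -26266/29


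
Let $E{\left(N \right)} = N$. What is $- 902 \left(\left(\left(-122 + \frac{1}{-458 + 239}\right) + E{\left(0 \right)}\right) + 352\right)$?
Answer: $- \frac{45432838}{219} \approx -2.0746 \cdot 10^{5}$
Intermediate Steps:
$- 902 \left(\left(\left(-122 + \frac{1}{-458 + 239}\right) + E{\left(0 \right)}\right) + 352\right) = - 902 \left(\left(\left(-122 + \frac{1}{-458 + 239}\right) + 0\right) + 352\right) = - 902 \left(\left(\left(-122 + \frac{1}{-219}\right) + 0\right) + 352\right) = - 902 \left(\left(\left(-122 - \frac{1}{219}\right) + 0\right) + 352\right) = - 902 \left(\left(- \frac{26719}{219} + 0\right) + 352\right) = - 902 \left(- \frac{26719}{219} + 352\right) = \left(-902\right) \frac{50369}{219} = - \frac{45432838}{219}$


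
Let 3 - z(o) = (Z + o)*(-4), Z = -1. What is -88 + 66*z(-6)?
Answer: -1738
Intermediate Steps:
z(o) = -1 + 4*o (z(o) = 3 - (-1 + o)*(-4) = 3 - (4 - 4*o) = 3 + (-4 + 4*o) = -1 + 4*o)
-88 + 66*z(-6) = -88 + 66*(-1 + 4*(-6)) = -88 + 66*(-1 - 24) = -88 + 66*(-25) = -88 - 1650 = -1738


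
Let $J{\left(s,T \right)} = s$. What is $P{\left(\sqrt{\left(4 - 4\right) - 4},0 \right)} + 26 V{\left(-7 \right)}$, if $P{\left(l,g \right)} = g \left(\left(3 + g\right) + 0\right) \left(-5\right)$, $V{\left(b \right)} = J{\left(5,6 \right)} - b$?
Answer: $312$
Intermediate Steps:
$V{\left(b \right)} = 5 - b$
$P{\left(l,g \right)} = - 5 g \left(3 + g\right)$ ($P{\left(l,g \right)} = g \left(3 + g\right) \left(-5\right) = - 5 g \left(3 + g\right)$)
$P{\left(\sqrt{\left(4 - 4\right) - 4},0 \right)} + 26 V{\left(-7 \right)} = \left(-5\right) 0 \left(3 + 0\right) + 26 \left(5 - -7\right) = \left(-5\right) 0 \cdot 3 + 26 \left(5 + 7\right) = 0 + 26 \cdot 12 = 0 + 312 = 312$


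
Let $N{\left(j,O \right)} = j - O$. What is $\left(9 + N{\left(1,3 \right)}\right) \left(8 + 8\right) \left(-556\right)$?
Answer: $-62272$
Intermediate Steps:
$\left(9 + N{\left(1,3 \right)}\right) \left(8 + 8\right) \left(-556\right) = \left(9 + \left(1 - 3\right)\right) \left(8 + 8\right) \left(-556\right) = \left(9 + \left(1 - 3\right)\right) 16 \left(-556\right) = \left(9 - 2\right) 16 \left(-556\right) = 7 \cdot 16 \left(-556\right) = 112 \left(-556\right) = -62272$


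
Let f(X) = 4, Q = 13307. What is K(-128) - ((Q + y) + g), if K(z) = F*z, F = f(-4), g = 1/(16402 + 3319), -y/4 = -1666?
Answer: -403945244/19721 ≈ -20483.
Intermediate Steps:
y = 6664 (y = -4*(-1666) = 6664)
g = 1/19721 ≈ 5.0707e-5
F = 4
K(z) = 4*z
K(-128) - ((Q + y) + g) = 4*(-128) - ((13307 + 6664) + 1/19721) = -512 - (19971 + 1/19721) = -512 - 1*393848092/19721 = -512 - 393848092/19721 = -403945244/19721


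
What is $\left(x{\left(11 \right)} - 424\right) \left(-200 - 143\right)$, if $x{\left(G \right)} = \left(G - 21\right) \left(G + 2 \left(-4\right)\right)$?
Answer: $155722$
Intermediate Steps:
$x{\left(G \right)} = \left(-21 + G\right) \left(-8 + G\right)$ ($x{\left(G \right)} = \left(-21 + G\right) \left(G - 8\right) = \left(-21 + G\right) \left(-8 + G\right)$)
$\left(x{\left(11 \right)} - 424\right) \left(-200 - 143\right) = \left(\left(168 + 11^{2} - 319\right) - 424\right) \left(-200 - 143\right) = \left(\left(168 + 121 - 319\right) - 424\right) \left(-343\right) = \left(-30 - 424\right) \left(-343\right) = \left(-454\right) \left(-343\right) = 155722$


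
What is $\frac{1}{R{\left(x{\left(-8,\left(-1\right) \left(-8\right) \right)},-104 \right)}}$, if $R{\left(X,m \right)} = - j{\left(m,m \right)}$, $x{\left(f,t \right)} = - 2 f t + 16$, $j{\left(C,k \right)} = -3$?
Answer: $\frac{1}{3} \approx 0.33333$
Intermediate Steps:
$x{\left(f,t \right)} = 16 - 2 f t$ ($x{\left(f,t \right)} = - 2 f t + 16 = 16 - 2 f t$)
$R{\left(X,m \right)} = 3$ ($R{\left(X,m \right)} = \left(-1\right) \left(-3\right) = 3$)
$\frac{1}{R{\left(x{\left(-8,\left(-1\right) \left(-8\right) \right)},-104 \right)}} = \frac{1}{3}$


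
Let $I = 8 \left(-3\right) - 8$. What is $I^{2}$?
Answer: $1024$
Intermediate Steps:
$I = -32$ ($I = -24 - 8 = -32$)
$I^{2} = \left(-32\right)^{2} = 1024$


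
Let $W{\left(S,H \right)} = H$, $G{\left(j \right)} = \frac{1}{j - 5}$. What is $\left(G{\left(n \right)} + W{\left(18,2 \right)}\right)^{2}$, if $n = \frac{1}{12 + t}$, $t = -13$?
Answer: $\frac{121}{36} \approx 3.3611$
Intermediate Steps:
$n = -1$ ($n = \frac{1}{12 - 13} = \frac{1}{-1} = -1$)
$G{\left(j \right)} = \frac{1}{-5 + j}$
$\left(G{\left(n \right)} + W{\left(18,2 \right)}\right)^{2} = \left(\frac{1}{-5 - 1} + 2\right)^{2} = \left(\frac{1}{-6} + 2\right)^{2} = \left(- \frac{1}{6} + 2\right)^{2} = \left(\frac{11}{6}\right)^{2} = \frac{121}{36}$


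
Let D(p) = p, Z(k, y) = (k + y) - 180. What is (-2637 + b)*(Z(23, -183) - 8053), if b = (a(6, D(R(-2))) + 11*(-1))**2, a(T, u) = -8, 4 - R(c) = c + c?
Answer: 19102468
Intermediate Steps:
R(c) = 4 - 2*c (R(c) = 4 - (c + c) = 4 - 2*c)
Z(k, y) = -180 + k + y
b = 361 (b = (-8 + 11*(-1))**2 = (-8 - 11)**2 = (-19)**2 = 361)
(-2637 + b)*(Z(23, -183) - 8053) = (-2637 + 361)*((-180 + 23 - 183) - 8053) = -2276*(-340 - 8053) = -2276*(-8393) = 19102468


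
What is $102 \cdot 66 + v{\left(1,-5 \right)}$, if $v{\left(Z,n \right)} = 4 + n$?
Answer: $6731$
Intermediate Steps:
$102 \cdot 66 + v{\left(1,-5 \right)} = 102 \cdot 66 + \left(4 - 5\right) = 6732 - 1 = 6731$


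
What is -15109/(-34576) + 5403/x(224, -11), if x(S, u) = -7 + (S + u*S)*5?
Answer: -17487565/387493232 ≈ -0.045130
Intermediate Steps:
x(S, u) = -7 + 5*S + 5*S*u (x(S, u) = -7 + (S + S*u)*5 = -7 + (5*S + 5*S*u) = -7 + 5*S + 5*S*u)
-15109/(-34576) + 5403/x(224, -11) = -15109/(-34576) + 5403/(-7 + 5*224 + 5*224*(-11)) = -15109*(-1/34576) + 5403/(-7 + 1120 - 12320) = 15109/34576 + 5403/(-11207) = 15109/34576 + 5403*(-1/11207) = 15109/34576 - 5403/11207 = -17487565/387493232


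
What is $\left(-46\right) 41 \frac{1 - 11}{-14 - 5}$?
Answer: $- \frac{18860}{19} \approx -992.63$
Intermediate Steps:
$\left(-46\right) 41 \frac{1 - 11}{-14 - 5} = - 1886 \left(- \frac{10}{-19}\right) = - 1886 \left(\left(-10\right) \left(- \frac{1}{19}\right)\right) = \left(-1886\right) \frac{10}{19} = - \frac{18860}{19}$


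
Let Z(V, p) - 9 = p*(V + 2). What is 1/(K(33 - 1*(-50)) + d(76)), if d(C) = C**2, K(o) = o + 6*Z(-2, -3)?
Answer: 1/5913 ≈ 0.00016912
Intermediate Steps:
Z(V, p) = 9 + p*(2 + V) (Z(V, p) = 9 + p*(V + 2) = 9 + p*(2 + V))
K(o) = 54 + o (K(o) = o + 6*(9 + 2*(-3) - 2*(-3)) = o + 6*(9 - 6 + 6) = o + 6*9 = o + 54 = 54 + o)
1/(K(33 - 1*(-50)) + d(76)) = 1/((54 + (33 - 1*(-50))) + 76**2) = 1/((54 + (33 + 50)) + 5776) = 1/((54 + 83) + 5776) = 1/(137 + 5776) = 1/5913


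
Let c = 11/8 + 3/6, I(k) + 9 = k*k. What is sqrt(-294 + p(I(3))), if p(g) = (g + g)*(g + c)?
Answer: 7*I*sqrt(6) ≈ 17.146*I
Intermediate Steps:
I(k) = -9 + k**2 (I(k) = -9 + k*k = -9 + k**2)
c = 15/8 (c = 11*(1/8) + 3*(1/6) = 11/8 + 1/2 = 15/8 ≈ 1.8750)
p(g) = 2*g*(15/8 + g) (p(g) = (g + g)*(g + 15/8) = (2*g)*(15/8 + g) = 2*g*(15/8 + g))
sqrt(-294 + p(I(3))) = sqrt(-294 + (-9 + 3**2)*(15 + 8*(-9 + 3**2))/4) = sqrt(-294 + (-9 + 9)*(15 + 8*(-9 + 9))/4) = sqrt(-294 + (1/4)*0*(15 + 8*0)) = sqrt(-294 + (1/4)*0*(15 + 0)) = sqrt(-294 + (1/4)*0*15) = sqrt(-294 + 0) = sqrt(-294) = 7*I*sqrt(6)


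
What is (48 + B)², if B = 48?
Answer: 9216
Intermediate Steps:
(48 + B)² = (48 + 48)² = 96² = 9216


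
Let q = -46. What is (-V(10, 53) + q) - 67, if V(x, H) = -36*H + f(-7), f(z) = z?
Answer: 1802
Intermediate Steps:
V(x, H) = -7 - 36*H (V(x, H) = -36*H - 7 = -7 - 36*H)
(-V(10, 53) + q) - 67 = (-(-7 - 36*53) - 46) - 67 = (-(-7 - 1908) - 46) - 67 = (-1*(-1915) - 46) - 67 = (1915 - 46) - 67 = 1869 - 67 = 1802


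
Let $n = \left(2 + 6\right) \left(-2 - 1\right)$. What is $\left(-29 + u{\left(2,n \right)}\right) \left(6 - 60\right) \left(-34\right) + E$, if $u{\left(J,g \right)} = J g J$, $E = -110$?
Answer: $-229610$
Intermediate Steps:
$n = -24$ ($n = 8 \left(-3\right) = -24$)
$u{\left(J,g \right)} = g J^{2}$
$\left(-29 + u{\left(2,n \right)}\right) \left(6 - 60\right) \left(-34\right) + E = \left(-29 - 24 \cdot 2^{2}\right) \left(6 - 60\right) \left(-34\right) - 110 = \left(-29 - 96\right) \left(-54\right) \left(-34\right) - 110 = \left(-125\right) \left(-54\right) \left(-34\right) - 110 = 6750 \left(-34\right) - 110 = -229500 - 110 = -229610$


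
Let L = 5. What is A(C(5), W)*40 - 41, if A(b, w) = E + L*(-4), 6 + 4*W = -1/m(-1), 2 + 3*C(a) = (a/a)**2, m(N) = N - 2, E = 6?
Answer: -601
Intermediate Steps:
m(N) = -2 + N
C(a) = -1/3 (C(a) = -2/3 + (a/a)**2/3 = -2/3 + (1/3)*1**2 = -2/3 + (1/3)*1 = -2/3 + 1/3 = -1/3)
W = -17/12 (W = -3/2 + (-1/(-2 - 1))/4 = -3/2 + (-1/(-3))/4 = -3/2 + (-1*(-1/3))/4 = -3/2 + (1/4)*(1/3) = -3/2 + 1/12 = -17/12 ≈ -1.4167)
A(b, w) = -14 (A(b, w) = 6 + 5*(-4) = 6 - 20 = -14)
A(C(5), W)*40 - 41 = -14*40 - 41 = -560 - 41 = -601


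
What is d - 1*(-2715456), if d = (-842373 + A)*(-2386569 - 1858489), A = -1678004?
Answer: 10699149262322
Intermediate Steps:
d = 10699146546866 (d = (-842373 - 1678004)*(-2386569 - 1858489) = -2520377*(-4245058) = 10699146546866)
d - 1*(-2715456) = 10699146546866 - 1*(-2715456) = 10699146546866 + 2715456 = 10699149262322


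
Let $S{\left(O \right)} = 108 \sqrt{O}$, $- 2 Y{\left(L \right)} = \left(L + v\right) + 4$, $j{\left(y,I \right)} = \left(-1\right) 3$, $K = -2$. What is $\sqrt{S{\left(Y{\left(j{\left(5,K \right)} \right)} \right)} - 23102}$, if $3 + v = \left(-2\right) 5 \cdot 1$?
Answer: $\sqrt{-23102 + 108 \sqrt{6}} \approx 151.12 i$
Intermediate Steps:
$v = -13$ ($v = -3 + \left(-2\right) 5 \cdot 1 = -3 - 10 = -13$)
$j{\left(y,I \right)} = -3$
$Y{\left(L \right)} = \frac{9}{2} - \frac{L}{2}$ ($Y{\left(L \right)} = - \frac{\left(L - 13\right) + 4}{2} = - \frac{\left(-13 + L\right) + 4}{2} = - \frac{-9 + L}{2} = \frac{9}{2} - \frac{L}{2}$)
$\sqrt{S{\left(Y{\left(j{\left(5,K \right)} \right)} \right)} - 23102} = \sqrt{108 \sqrt{\frac{9}{2} - - \frac{3}{2}} - 23102} = \sqrt{108 \sqrt{\frac{9}{2} + \frac{3}{2}} - 23102} = \sqrt{108 \sqrt{6} - 23102} = \sqrt{-23102 + 108 \sqrt{6}}$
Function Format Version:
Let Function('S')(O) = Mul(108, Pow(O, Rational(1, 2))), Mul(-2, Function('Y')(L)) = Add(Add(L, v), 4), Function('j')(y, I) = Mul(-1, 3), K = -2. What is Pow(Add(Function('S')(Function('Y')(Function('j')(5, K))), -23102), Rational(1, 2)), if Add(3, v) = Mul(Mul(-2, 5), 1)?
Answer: Pow(Add(-23102, Mul(108, Pow(6, Rational(1, 2)))), Rational(1, 2)) ≈ Mul(151.12, I)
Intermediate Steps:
v = -13 (v = Add(-3, Mul(Mul(-2, 5), 1)) = Add(-3, Mul(-10, 1)) = Add(-3, -10) = -13)
Function('j')(y, I) = -3
Function('Y')(L) = Add(Rational(9, 2), Mul(Rational(-1, 2), L)) (Function('Y')(L) = Mul(Rational(-1, 2), Add(Add(L, -13), 4)) = Mul(Rational(-1, 2), Add(Add(-13, L), 4)) = Mul(Rational(-1, 2), Add(-9, L)) = Add(Rational(9, 2), Mul(Rational(-1, 2), L)))
Pow(Add(Function('S')(Function('Y')(Function('j')(5, K))), -23102), Rational(1, 2)) = Pow(Add(Mul(108, Pow(Add(Rational(9, 2), Mul(Rational(-1, 2), -3)), Rational(1, 2))), -23102), Rational(1, 2)) = Pow(Add(Mul(108, Pow(Add(Rational(9, 2), Rational(3, 2)), Rational(1, 2))), -23102), Rational(1, 2)) = Pow(Add(Mul(108, Pow(6, Rational(1, 2))), -23102), Rational(1, 2)) = Pow(Add(-23102, Mul(108, Pow(6, Rational(1, 2)))), Rational(1, 2))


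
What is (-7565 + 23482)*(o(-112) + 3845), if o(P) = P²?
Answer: 260863713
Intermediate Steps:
(-7565 + 23482)*(o(-112) + 3845) = (-7565 + 23482)*((-112)² + 3845) = 15917*(12544 + 3845) = 15917*16389 = 260863713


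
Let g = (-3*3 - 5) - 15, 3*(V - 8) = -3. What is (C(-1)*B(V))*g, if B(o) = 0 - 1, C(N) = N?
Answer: -29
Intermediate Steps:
V = 7 (V = 8 + (⅓)*(-3) = 8 - 1 = 7)
B(o) = -1
g = -29 (g = (-9 - 5) - 15 = -14 - 15 = -29)
(C(-1)*B(V))*g = -1*(-1)*(-29) = 1*(-29) = -29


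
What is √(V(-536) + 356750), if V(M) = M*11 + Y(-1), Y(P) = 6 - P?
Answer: √350861 ≈ 592.33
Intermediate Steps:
V(M) = 7 + 11*M (V(M) = M*11 + (6 - 1*(-1)) = 11*M + (6 + 1) = 11*M + 7 = 7 + 11*M)
√(V(-536) + 356750) = √((7 + 11*(-536)) + 356750) = √((7 - 5896) + 356750) = √(-5889 + 356750) = √350861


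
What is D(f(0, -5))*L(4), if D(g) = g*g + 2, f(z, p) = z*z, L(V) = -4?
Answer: -8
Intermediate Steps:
f(z, p) = z**2
D(g) = 2 + g**2 (D(g) = g**2 + 2 = 2 + g**2)
D(f(0, -5))*L(4) = (2 + (0**2)**2)*(-4) = (2 + 0**2)*(-4) = (2 + 0)*(-4) = 2*(-4) = -8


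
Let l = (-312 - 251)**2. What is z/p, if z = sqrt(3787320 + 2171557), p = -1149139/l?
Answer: -316969*sqrt(5958877)/1149139 ≈ -673.33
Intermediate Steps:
l = 316969 (l = (-563)**2 = 316969)
p = -1149139/316969 ≈ -3.6254
z = sqrt(5958877) ≈ 2441.1
z/p = sqrt(5958877)/(-1149139/316969) = sqrt(5958877)*(-316969/1149139) = -316969*sqrt(5958877)/1149139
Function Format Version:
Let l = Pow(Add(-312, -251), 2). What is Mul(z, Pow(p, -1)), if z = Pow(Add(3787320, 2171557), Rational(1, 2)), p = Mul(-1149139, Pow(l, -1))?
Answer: Mul(Rational(-316969, 1149139), Pow(5958877, Rational(1, 2))) ≈ -673.33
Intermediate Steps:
l = 316969 (l = Pow(-563, 2) = 316969)
p = Rational(-1149139, 316969) (p = Mul(-1149139, Pow(316969, -1)) = Mul(-1149139, Rational(1, 316969)) = Rational(-1149139, 316969) ≈ -3.6254)
z = Pow(5958877, Rational(1, 2)) ≈ 2441.1
Mul(z, Pow(p, -1)) = Mul(Pow(5958877, Rational(1, 2)), Pow(Rational(-1149139, 316969), -1)) = Mul(Pow(5958877, Rational(1, 2)), Rational(-316969, 1149139)) = Mul(Rational(-316969, 1149139), Pow(5958877, Rational(1, 2)))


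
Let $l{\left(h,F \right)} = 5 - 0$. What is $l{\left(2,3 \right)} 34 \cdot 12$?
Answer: $2040$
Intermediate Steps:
$l{\left(h,F \right)} = 5$ ($l{\left(h,F \right)} = 5 + 0 = 5$)
$l{\left(2,3 \right)} 34 \cdot 12 = 5 \cdot 34 \cdot 12 = 170 \cdot 12 = 2040$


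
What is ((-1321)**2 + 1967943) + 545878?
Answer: 4258862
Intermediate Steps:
((-1321)**2 + 1967943) + 545878 = (1745041 + 1967943) + 545878 = 3712984 + 545878 = 4258862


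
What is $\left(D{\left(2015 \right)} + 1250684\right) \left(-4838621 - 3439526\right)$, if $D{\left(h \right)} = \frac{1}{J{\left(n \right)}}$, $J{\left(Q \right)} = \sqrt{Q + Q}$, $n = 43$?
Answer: $-10353346002548 - \frac{8278147 \sqrt{86}}{86} \approx -1.0353 \cdot 10^{13}$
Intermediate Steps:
$J{\left(Q \right)} = \sqrt{2} \sqrt{Q}$ ($J{\left(Q \right)} = \sqrt{2 Q} = \sqrt{2} \sqrt{Q}$)
$D{\left(h \right)} = \frac{\sqrt{86}}{86}$ ($D{\left(h \right)} = \frac{1}{\sqrt{2} \sqrt{43}} = \frac{1}{\sqrt{86}} = \frac{\sqrt{86}}{86}$)
$\left(D{\left(2015 \right)} + 1250684\right) \left(-4838621 - 3439526\right) = \left(\frac{\sqrt{86}}{86} + 1250684\right) \left(-4838621 - 3439526\right) = \left(1250684 + \frac{\sqrt{86}}{86}\right) \left(-8278147\right) = -10353346002548 - \frac{8278147 \sqrt{86}}{86}$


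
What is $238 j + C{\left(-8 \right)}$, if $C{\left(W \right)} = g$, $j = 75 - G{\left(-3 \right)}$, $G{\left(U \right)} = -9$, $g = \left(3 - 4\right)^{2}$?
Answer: $19993$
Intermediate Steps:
$g = 1$ ($g = \left(-1\right)^{2} = 1$)
$j = 84$ ($j = 75 - -9 = 75 + 9 = 84$)
$C{\left(W \right)} = 1$
$238 j + C{\left(-8 \right)} = 238 \cdot 84 + 1 = 19992 + 1 = 19993$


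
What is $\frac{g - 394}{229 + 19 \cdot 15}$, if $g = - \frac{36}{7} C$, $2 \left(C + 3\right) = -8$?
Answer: $- \frac{179}{257} \approx -0.6965$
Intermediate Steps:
$C = -7$ ($C = -3 + \frac{1}{2} \left(-8\right) = -3 - 4 = -7$)
$g = 36$ ($g = - \frac{36}{7} \left(-7\right) = \left(-36\right) \frac{1}{7} \left(-7\right) = \left(- \frac{36}{7}\right) \left(-7\right) = 36$)
$\frac{g - 394}{229 + 19 \cdot 15} = \frac{36 - 394}{229 + 19 \cdot 15} = - \frac{358}{229 + 285} = - \frac{358}{514} = \left(-358\right) \frac{1}{514} = - \frac{179}{257}$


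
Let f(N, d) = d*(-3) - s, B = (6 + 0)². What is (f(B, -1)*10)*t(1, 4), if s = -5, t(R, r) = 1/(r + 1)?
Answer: 16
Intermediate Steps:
t(R, r) = 1/(1 + r)
B = 36 (B = 6² = 36)
f(N, d) = 5 - 3*d (f(N, d) = d*(-3) - 1*(-5) = -3*d + 5 = 5 - 3*d)
(f(B, -1)*10)*t(1, 4) = ((5 - 3*(-1))*10)/(1 + 4) = ((5 + 3)*10)/5 = (8*10)*(⅕) = 80*(⅕) = 16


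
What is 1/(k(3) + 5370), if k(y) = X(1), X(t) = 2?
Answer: 1/5372 ≈ 0.00018615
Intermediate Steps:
k(y) = 2
1/(k(3) + 5370) = 1/(2 + 5370) = 1/5372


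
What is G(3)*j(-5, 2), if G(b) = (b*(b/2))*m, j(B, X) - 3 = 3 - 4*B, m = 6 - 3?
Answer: 351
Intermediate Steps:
m = 3
j(B, X) = 6 - 4*B (j(B, X) = 3 + (3 - 4*B) = 6 - 4*B)
G(b) = 3*b**2/2 (G(b) = (b*(b/2))*3 = (b**2/2)*3 = 3*b**2/2)
G(3)*j(-5, 2) = ((3/2)*3**2)*(6 - 4*(-5)) = ((3/2)*9)*(6 + 20) = (27/2)*26 = 351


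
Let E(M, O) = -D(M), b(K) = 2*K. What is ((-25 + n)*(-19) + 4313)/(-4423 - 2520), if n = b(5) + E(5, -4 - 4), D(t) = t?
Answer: -4693/6943 ≈ -0.67593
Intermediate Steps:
E(M, O) = -M
n = 5 (n = 2*5 - 1*5 = 10 - 5 = 5)
((-25 + n)*(-19) + 4313)/(-4423 - 2520) = ((-25 + 5)*(-19) + 4313)/(-4423 - 2520) = (-20*(-19) + 4313)/(-6943) = (380 + 4313)*(-1/6943) = 4693*(-1/6943) = -4693/6943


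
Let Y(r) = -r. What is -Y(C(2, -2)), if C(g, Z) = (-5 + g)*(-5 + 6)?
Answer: -3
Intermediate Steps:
C(g, Z) = -5 + g (C(g, Z) = (-5 + g)*1 = -5 + g)
-Y(C(2, -2)) = -(-1)*(-5 + 2) = -(-1)*(-3) = -1*3 = -3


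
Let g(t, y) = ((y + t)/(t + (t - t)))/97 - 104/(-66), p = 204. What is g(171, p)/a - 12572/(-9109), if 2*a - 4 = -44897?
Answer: 34324156107926/24870734166003 ≈ 1.3801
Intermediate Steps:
a = -44893/2 (a = 2 + (1/2)*(-44897) = 2 - 44897/2 = -44893/2 ≈ -22447.)
g(t, y) = 52/33 + (t + y)/(97*t) (g(t, y) = ((t + y)/(t + 0))*(1/97) - 104*(-1/66) = ((t + y)/t)*(1/97) + 52/33 = (t + y)/(97*t) + 52/33 = 52/33 + (t + y)/(97*t))
g(171, p)/a - 12572/(-9109) = (5077/3201 + (1/97)*204/171)/(-44893/2) - 12572/(-9109) = (5077/3201 + (1/97)*204*(1/171))*(-2/44893) - 12572*(-1/9109) = (5077/3201 + 68/5529)*(-2/44893) + 12572/9109 = (97211/60819)*(-2/44893) + 12572/9109 = -194422/2730347367 + 12572/9109 = 34324156107926/24870734166003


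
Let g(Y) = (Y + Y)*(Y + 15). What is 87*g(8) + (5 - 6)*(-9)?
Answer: 32025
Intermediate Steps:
g(Y) = 2*Y*(15 + Y) (g(Y) = (2*Y)*(15 + Y) = 2*Y*(15 + Y))
87*g(8) + (5 - 6)*(-9) = 87*(2*8*(15 + 8)) + (5 - 6)*(-9) = 87*(2*8*23) - 1*(-9) = 87*368 + 9 = 32016 + 9 = 32025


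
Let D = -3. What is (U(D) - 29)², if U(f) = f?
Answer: 1024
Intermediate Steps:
(U(D) - 29)² = (-3 - 29)² = (-32)² = 1024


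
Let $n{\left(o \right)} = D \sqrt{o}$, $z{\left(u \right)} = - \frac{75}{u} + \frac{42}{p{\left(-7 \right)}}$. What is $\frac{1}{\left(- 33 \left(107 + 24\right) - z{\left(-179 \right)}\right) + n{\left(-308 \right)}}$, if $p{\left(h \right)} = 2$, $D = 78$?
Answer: $- \frac{6628549}{31656276693} - \frac{1666132 i \sqrt{77}}{221593936851} \approx -0.00020939 - 6.5978 \cdot 10^{-5} i$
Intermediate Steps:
$z{\left(u \right)} = 21 - \frac{75}{u}$ ($z{\left(u \right)} = - \frac{75}{u} + \frac{42}{2} = - \frac{75}{u} + 42 \cdot \frac{1}{2} = - \frac{75}{u} + 21 = 21 - \frac{75}{u}$)
$n{\left(o \right)} = 78 \sqrt{o}$
$\frac{1}{\left(- 33 \left(107 + 24\right) - z{\left(-179 \right)}\right) + n{\left(-308 \right)}} = \frac{1}{\left(- 33 \left(107 + 24\right) - \left(21 - \frac{75}{-179}\right)\right) + 78 \sqrt{-308}} = \frac{1}{\left(\left(-33\right) 131 - \left(21 - - \frac{75}{179}\right)\right) + 78 \cdot 2 i \sqrt{77}} = \frac{1}{\left(-4323 - \left(21 + \frac{75}{179}\right)\right) + 156 i \sqrt{77}} = \frac{1}{\left(-4323 - \frac{3834}{179}\right) + 156 i \sqrt{77}} = \frac{1}{- \frac{777651}{179} + 156 i \sqrt{77}}$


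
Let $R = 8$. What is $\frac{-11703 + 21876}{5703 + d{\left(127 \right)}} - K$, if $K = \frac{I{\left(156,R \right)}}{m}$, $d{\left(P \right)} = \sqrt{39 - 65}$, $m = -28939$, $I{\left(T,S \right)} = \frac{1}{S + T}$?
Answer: $\frac{275346674231759}{154359889213060} - \frac{10173 i \sqrt{26}}{32524235} \approx 1.7838 - 0.0015949 i$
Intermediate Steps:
$d{\left(P \right)} = i \sqrt{26}$ ($d{\left(P \right)} = \sqrt{-26} = i \sqrt{26}$)
$K = - \frac{1}{4745996}$ ($K = \frac{1}{\left(8 + 156\right) \left(-28939\right)} = \frac{1}{164} \left(- \frac{1}{28939}\right) = - \frac{1}{4745996} \approx -2.107 \cdot 10^{-7}$)
$\frac{-11703 + 21876}{5703 + d{\left(127 \right)}} - K = \frac{-11703 + 21876}{5703 + i \sqrt{26}} - - \frac{1}{4745996} = \frac{10173}{5703 + i \sqrt{26}} + \frac{1}{4745996} = \frac{1}{4745996} + \frac{10173}{5703 + i \sqrt{26}}$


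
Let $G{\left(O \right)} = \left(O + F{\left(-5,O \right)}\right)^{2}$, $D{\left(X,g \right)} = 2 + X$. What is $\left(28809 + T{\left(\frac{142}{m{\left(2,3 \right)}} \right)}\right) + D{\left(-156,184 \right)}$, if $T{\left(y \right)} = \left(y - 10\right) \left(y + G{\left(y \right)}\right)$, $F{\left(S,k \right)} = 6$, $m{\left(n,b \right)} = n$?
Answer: $394655$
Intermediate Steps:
$G{\left(O \right)} = \left(6 + O\right)^{2}$ ($G{\left(O \right)} = \left(O + 6\right)^{2} = \left(6 + O\right)^{2}$)
$T{\left(y \right)} = \left(-10 + y\right) \left(y + \left(6 + y\right)^{2}\right)$ ($T{\left(y \right)} = \left(y - 10\right) \left(y + \left(6 + y\right)^{2}\right) = \left(-10 + y\right) \left(y + \left(6 + y\right)^{2}\right)$)
$\left(28809 + T{\left(\frac{142}{m{\left(2,3 \right)}} \right)}\right) + D{\left(-156,184 \right)} = \left(28809 + \left(-360 + \left(\frac{142}{2}\right)^{3} - 94 \cdot \frac{142}{2} + 3 \left(\frac{142}{2}\right)^{2}\right)\right) + \left(2 - 156\right) = \left(28809 + \left(-360 + \left(142 \cdot \frac{1}{2}\right)^{3} - 94 \cdot 142 \cdot \frac{1}{2} + 3 \left(142 \cdot \frac{1}{2}\right)^{2}\right)\right) - 154 = \left(28809 + \left(-360 + 71^{3} - 6674 + 3 \cdot 71^{2}\right)\right) - 154 = \left(28809 + \left(-360 + 357911 - 6674 + 3 \cdot 5041\right)\right) - 154 = \left(28809 + \left(-360 + 357911 - 6674 + 15123\right)\right) - 154 = \left(28809 + 366000\right) - 154 = 394809 - 154 = 394655$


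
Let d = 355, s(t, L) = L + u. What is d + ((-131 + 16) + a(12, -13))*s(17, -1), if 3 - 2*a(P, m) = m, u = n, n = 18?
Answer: -1464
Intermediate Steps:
u = 18
a(P, m) = 3/2 - m/2
s(t, L) = 18 + L (s(t, L) = L + 18 = 18 + L)
d + ((-131 + 16) + a(12, -13))*s(17, -1) = 355 + ((-131 + 16) + (3/2 - ½*(-13)))*(18 - 1) = 355 + (-115 + (3/2 + 13/2))*17 = 355 + (-115 + 8)*17 = 355 - 107*17 = 355 - 1819 = -1464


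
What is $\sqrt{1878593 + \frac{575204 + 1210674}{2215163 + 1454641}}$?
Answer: $\frac{5 \sqrt{28110983627396374}}{611634} \approx 1370.6$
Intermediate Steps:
$\sqrt{1878593 + \frac{575204 + 1210674}{2215163 + 1454641}} = \sqrt{1878593 + \frac{1785878}{3669804}} = \sqrt{1878593 + 1785878 \cdot \frac{1}{3669804}} = \sqrt{1878593 + \frac{892939}{1834902}} = \sqrt{\frac{3447034945825}{1834902}} = \frac{5 \sqrt{28110983627396374}}{611634}$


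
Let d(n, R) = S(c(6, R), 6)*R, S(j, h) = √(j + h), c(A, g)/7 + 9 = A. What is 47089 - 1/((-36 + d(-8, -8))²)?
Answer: (-15821903*I + 27123264*√15)/(48*(-7*I + 12*√15)) ≈ 47089.0 + 0.00043869*I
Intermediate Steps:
c(A, g) = -63 + 7*A
S(j, h) = √(h + j)
d(n, R) = I*R*√15 (d(n, R) = √(6 + (-63 + 7*6))*R = √(6 + (-63 + 42))*R = √(6 - 21)*R = √(-15)*R = (I*√15)*R = I*R*√15)
47089 - 1/((-36 + d(-8, -8))²) = 47089 - 1/((-36 + I*(-8)*√15)²) = 47089 - 1/((-36 - 8*I*√15)²) = 47089 - 1/(-36 - 8*I*√15)²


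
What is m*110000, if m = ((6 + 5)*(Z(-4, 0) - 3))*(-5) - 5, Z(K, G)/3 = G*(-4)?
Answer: 17600000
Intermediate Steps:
Z(K, G) = -12*G (Z(K, G) = 3*(G*(-4)) = 3*(-4*G) = -12*G)
m = 160 (m = ((6 + 5)*(-12*0 - 3))*(-5) - 5 = (11*(0 - 3))*(-5) - 5 = (11*(-3))*(-5) - 5 = -33*(-5) - 5 = 165 - 5 = 160)
m*110000 = 160*110000 = 17600000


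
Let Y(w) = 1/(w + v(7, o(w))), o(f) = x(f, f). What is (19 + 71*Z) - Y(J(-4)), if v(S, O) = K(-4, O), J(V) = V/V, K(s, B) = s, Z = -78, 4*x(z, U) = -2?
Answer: -16556/3 ≈ -5518.7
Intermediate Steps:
x(z, U) = -½ (x(z, U) = (¼)*(-2) = -½)
o(f) = -½
J(V) = 1
v(S, O) = -4
Y(w) = 1/(-4 + w) (Y(w) = 1/(w - 4) = 1/(-4 + w))
(19 + 71*Z) - Y(J(-4)) = (19 + 71*(-78)) - 1/(-4 + 1) = (19 - 5538) - 1/(-3) = -5519 - 1*(-⅓) = -5519 + ⅓ = -16556/3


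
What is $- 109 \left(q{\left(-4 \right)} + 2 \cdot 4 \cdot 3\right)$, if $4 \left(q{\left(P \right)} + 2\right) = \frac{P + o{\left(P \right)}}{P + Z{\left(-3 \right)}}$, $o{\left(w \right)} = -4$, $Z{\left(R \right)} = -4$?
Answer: $- \frac{9701}{4} \approx -2425.3$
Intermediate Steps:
$q{\left(P \right)} = - \frac{7}{4}$ ($q{\left(P \right)} = -2 + \frac{\left(P - 4\right) \frac{1}{P - 4}}{4} = -2 + \frac{\left(-4 + P\right) \frac{1}{-4 + P}}{4} = -2 + \frac{1}{4} \cdot 1 = -2 + \frac{1}{4} = - \frac{7}{4}$)
$- 109 \left(q{\left(-4 \right)} + 2 \cdot 4 \cdot 3\right) = - 109 \left(- \frac{7}{4} + 2 \cdot 4 \cdot 3\right) = - 109 \left(- \frac{7}{4} + 8 \cdot 3\right) = - 109 \left(- \frac{7}{4} + 24\right) = \left(-109\right) \frac{89}{4} = - \frac{9701}{4}$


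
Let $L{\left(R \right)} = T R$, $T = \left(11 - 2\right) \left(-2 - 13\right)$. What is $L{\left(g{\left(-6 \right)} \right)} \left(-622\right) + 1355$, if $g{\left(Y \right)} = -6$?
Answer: $-502465$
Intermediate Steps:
$T = -135$ ($T = 9 \left(-15\right) = -135$)
$L{\left(R \right)} = - 135 R$
$L{\left(g{\left(-6 \right)} \right)} \left(-622\right) + 1355 = \left(-135\right) \left(-6\right) \left(-622\right) + 1355 = 810 \left(-622\right) + 1355 = -503820 + 1355 = -502465$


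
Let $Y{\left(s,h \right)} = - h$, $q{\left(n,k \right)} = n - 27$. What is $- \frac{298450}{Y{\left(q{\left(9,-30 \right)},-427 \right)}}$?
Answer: $- \frac{298450}{427} \approx -698.95$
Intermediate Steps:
$q{\left(n,k \right)} = -27 + n$
$- \frac{298450}{Y{\left(q{\left(9,-30 \right)},-427 \right)}} = - \frac{298450}{\left(-1\right) \left(-427\right)} = - \frac{298450}{427}$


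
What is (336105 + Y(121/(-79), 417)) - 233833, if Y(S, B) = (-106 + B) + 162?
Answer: 102745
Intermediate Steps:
Y(S, B) = 56 + B
(336105 + Y(121/(-79), 417)) - 233833 = (336105 + (56 + 417)) - 233833 = (336105 + 473) - 233833 = 336578 - 233833 = 102745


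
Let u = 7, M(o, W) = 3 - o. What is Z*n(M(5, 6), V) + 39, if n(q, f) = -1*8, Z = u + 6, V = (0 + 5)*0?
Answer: -65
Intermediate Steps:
V = 0 (V = 5*0 = 0)
Z = 13 (Z = 7 + 6 = 13)
n(q, f) = -8
Z*n(M(5, 6), V) + 39 = 13*(-8) + 39 = -104 + 39 = -65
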